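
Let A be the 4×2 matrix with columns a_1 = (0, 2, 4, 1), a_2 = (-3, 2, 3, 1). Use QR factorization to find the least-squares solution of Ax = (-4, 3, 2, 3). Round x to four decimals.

a_1 = (0, 2, 4, 1); ‖a_1‖ = 4.5826, so e_1 = (0.0000, 0.4364, 0.8729, 0.2182).
e_1·a_2 = 0.0000·(-3) + 0.4364·2 + 0.8729·3 + 0.2182·1 = 3.7097.
u_2 = a_2 − 3.7097·e_1 = (-3.0000, 0.3810, -0.2381, 0.1905).
‖u_2‖ = 3.0394, so e_2 = (-0.9870, 0.1253, -0.0783, 0.0627).
Qᵀb = (3.7097, 4.3555).
Back-substitute: x_2 = 4.3555/3.0394 = 1.4330.
x_1 = (3.7097 − 3.7097·1.4330)/4.5826 = -0.3505.

x = (-0.3505, 1.4330)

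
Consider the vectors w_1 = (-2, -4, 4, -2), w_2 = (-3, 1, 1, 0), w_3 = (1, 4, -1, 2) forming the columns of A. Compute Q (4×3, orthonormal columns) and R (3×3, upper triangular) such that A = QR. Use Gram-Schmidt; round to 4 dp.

Q = [[-0.3162, -0.8496, 0.3917], [-0.6325, 0.5035, 0.4126], [0.6325, 0.1259, 0.7625], [-0.3162, 0.0944, 0.3081]], R = [[6.3246, 0.9487, -4.1110], [0.0000, 3.1780, 1.2272], [0.0000, 0.0000, 1.8958]]

w_1 = (-2, -4, 4, -2); ‖w_1‖ = 6.3246, so e_1 = (-0.3162, -0.6325, 0.6325, -0.3162).
e_1·w_2 = (-0.3162)·(-3) + (-0.6325)·1 + 0.6325·1 + (-0.3162)·0 = 0.9487.
u_2 = w_2 − 0.9487·e_1 = (-2.7000, 1.6000, 0.4000, 0.3000).
‖u_2‖ = 3.1780, so e_2 = (-0.8496, 0.5035, 0.1259, 0.0944).
e_1·w_3 = (-0.3162)·1 + (-0.6325)·4 + 0.6325·(-1) + (-0.3162)·2 = -4.1110; e_2·w_3 = (-0.8496)·1 + 0.5035·4 + 0.1259·(-1) + 0.0944·2 = 1.2272.
u_3 = w_3 + 4.1110·e_1 − 1.2272·e_2 = (0.7426, 0.7822, 1.4455, 0.5842).
‖u_3‖ = 1.8958, so e_3 = (0.3917, 0.4126, 0.7625, 0.3081).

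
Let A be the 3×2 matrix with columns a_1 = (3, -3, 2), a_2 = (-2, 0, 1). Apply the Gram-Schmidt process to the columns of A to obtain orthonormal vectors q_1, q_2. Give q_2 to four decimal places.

a_1 = (3, -3, 2); ‖a_1‖ = 4.6904, so q_1 = (0.6396, -0.6396, 0.4264).
q_1·a_2 = 0.6396·(-2) + (-0.6396)·0 + 0.4264·1 = -0.8528.
u_2 = a_2 + 0.8528·q_1 = (-1.4545, -0.5455, 1.3636).
‖u_2‖ = 2.0671, so q_2 = (-0.7037, -0.2639, 0.6597).

q_2 = (-0.7037, -0.2639, 0.6597)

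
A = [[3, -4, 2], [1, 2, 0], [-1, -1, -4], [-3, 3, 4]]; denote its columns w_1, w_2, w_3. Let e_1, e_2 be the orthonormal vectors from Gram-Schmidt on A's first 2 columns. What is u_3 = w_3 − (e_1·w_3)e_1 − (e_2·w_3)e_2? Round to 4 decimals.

u_3 = (2.8841, -1.2029, -3.2464, 3.5652)

w_1 = (3, 1, -1, -3); ‖w_1‖ = 4.4721, so e_1 = (0.6708, 0.2236, -0.2236, -0.6708).
e_1·w_2 = 0.6708·(-4) + 0.2236·2 + (-0.2236)·(-1) + (-0.6708)·3 = -4.0249.
u_2 = w_2 + 4.0249·e_1 = (-1.3000, 2.9000, -1.9000, 0.3000).
‖u_2‖ = 3.7148, so e_2 = (-0.3499, 0.7807, -0.5115, 0.0808).
e_1·w_3 = 0.6708·2 + 0.2236·0 + (-0.2236)·(-4) + (-0.6708)·4 = -0.4472; e_2·w_3 = (-0.3499)·2 + 0.7807·0 + (-0.5115)·(-4) + 0.0808·4 = 1.6690.
u_3 = w_3 + 0.4472·e_1 − 1.6690·e_2 = (2.8841, -1.2029, -3.2464, 3.5652).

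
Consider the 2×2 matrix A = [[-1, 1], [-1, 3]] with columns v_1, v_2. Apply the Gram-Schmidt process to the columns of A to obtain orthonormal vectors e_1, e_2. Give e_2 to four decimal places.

e_2 = (-0.7071, 0.7071)

v_1 = (-1, -1); ‖v_1‖ = 1.4142, so e_1 = (-0.7071, -0.7071).
e_1·v_2 = (-0.7071)·1 + (-0.7071)·3 = -2.8284.
u_2 = v_2 + 2.8284·e_1 = (-1.0000, 1.0000).
‖u_2‖ = 1.4142, so e_2 = (-0.7071, 0.7071).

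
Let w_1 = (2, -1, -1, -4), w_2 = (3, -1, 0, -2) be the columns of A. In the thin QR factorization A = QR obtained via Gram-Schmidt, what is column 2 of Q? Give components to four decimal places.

e_1 = w_1/‖w_1‖ = (2, -1, -1, -4)/4.6904 = (0.4264, -0.2132, -0.2132, -0.8528).
r_{12} = e_1·w_2 = 3.1980.
u_2 = w_2 − 3.1980·e_1 = (1.6364, -0.3182, 0.6818, 0.7273).
‖u_2‖ = 1.9424, so e_2 = (0.8425, -0.1638, 0.3510, 0.3744).

e_2 = (0.8425, -0.1638, 0.3510, 0.3744)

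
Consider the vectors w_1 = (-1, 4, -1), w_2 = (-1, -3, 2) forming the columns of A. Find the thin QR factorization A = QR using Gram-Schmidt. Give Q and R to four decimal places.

Q = [[-0.2357, -0.8020], [0.9428, -0.0517], [-0.2357, 0.5950]], R = [[4.2426, -3.0641], [0.0000, 2.1473]]

w_1 = (-1, 4, -1); ‖w_1‖ = 4.2426, so q_1 = (-0.2357, 0.9428, -0.2357).
q_1·w_2 = (-0.2357)·(-1) + 0.9428·(-3) + (-0.2357)·2 = -3.0641.
u_2 = w_2 + 3.0641·q_1 = (-1.7222, -0.1111, 1.2778).
‖u_2‖ = 2.1473, so q_2 = (-0.8020, -0.0517, 0.5950).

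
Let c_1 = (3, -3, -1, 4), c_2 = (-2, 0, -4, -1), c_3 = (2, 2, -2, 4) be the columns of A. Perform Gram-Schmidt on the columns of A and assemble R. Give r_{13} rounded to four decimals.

q_1 = c_1/‖c_1‖ = (3, -3, -1, 4)/5.9161 = (0.5071, -0.5071, -0.1690, 0.6761).
r_{13} = q_1·c_3 = 3.0426.

r_{13} = 3.0426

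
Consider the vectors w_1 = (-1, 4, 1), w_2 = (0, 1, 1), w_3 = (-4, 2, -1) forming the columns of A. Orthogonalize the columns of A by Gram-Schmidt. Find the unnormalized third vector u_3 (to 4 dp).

w_1 = (-1, 4, 1); ‖w_1‖ = 4.2426, so e_1 = (-0.2357, 0.9428, 0.2357).
e_1·w_2 = (-0.2357)·0 + 0.9428·1 + 0.2357·1 = 1.1785.
u_2 = w_2 − 1.1785·e_1 = (0.2778, -0.1111, 0.7222).
‖u_2‖ = 0.7817, so e_2 = (0.3553, -0.1421, 0.9239).
e_1·w_3 = (-0.2357)·(-4) + 0.9428·2 + 0.2357·(-1) = 2.5927; e_2·w_3 = 0.3553·(-4) + (-0.1421)·2 + 0.9239·(-1) = -2.6295.
u_3 = w_3 − 2.5927·e_1 + 2.6295·e_2 = (-2.4545, -0.8182, 0.8182).

u_3 = (-2.4545, -0.8182, 0.8182)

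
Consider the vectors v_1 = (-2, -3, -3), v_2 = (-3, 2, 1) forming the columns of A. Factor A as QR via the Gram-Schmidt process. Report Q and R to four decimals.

Q = [[-0.4264, -0.8877], [-0.6396, 0.4315], [-0.6396, 0.1603]], R = [[4.6904, -0.6396], [0.0000, 3.6866]]

v_1 = (-2, -3, -3); ‖v_1‖ = 4.6904, so q_1 = (-0.4264, -0.6396, -0.6396).
q_1·v_2 = (-0.4264)·(-3) + (-0.6396)·2 + (-0.6396)·1 = -0.6396.
u_2 = v_2 + 0.6396·q_1 = (-3.2727, 1.5909, 0.5909).
‖u_2‖ = 3.6866, so q_2 = (-0.8877, 0.4315, 0.1603).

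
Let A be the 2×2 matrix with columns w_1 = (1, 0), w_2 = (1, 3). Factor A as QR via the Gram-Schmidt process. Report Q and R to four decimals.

Q = [[1.0000, 0.0000], [0.0000, 1.0000]], R = [[1.0000, 1.0000], [0.0000, 3.0000]]

w_1 = (1, 0); ‖w_1‖ = 1.0000, so e_1 = (1.0000, 0.0000).
e_1·w_2 = 1.0000·1 + 0.0000·3 = 1.0000.
u_2 = w_2 − 1.0000·e_1 = (0.0000, 3.0000).
‖u_2‖ = 3.0000, so e_2 = (0.0000, 1.0000).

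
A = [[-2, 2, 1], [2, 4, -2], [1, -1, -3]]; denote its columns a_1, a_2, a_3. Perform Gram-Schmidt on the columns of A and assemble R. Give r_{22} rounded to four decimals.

r_{22} = 4.4721

a_1 = (-2, 2, 1); ‖a_1‖ = 3.0000, so e_1 = (-0.6667, 0.6667, 0.3333).
e_1·a_2 = (-0.6667)·2 + 0.6667·4 + 0.3333·(-1) = 1.0000.
u_2 = a_2 − 1.0000·e_1 = (2.6667, 3.3333, -1.3333).
r_{22} = ‖u_2‖ = 4.4721.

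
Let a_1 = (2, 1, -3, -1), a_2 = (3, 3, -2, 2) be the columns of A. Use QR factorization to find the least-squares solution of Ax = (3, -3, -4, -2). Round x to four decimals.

x = (1.7647, -0.7285)

a_1 = (2, 1, -3, -1); ‖a_1‖ = 3.8730, so q_1 = (0.5164, 0.2582, -0.7746, -0.2582).
q_1·a_2 = 0.5164·3 + 0.2582·3 + (-0.7746)·(-2) + (-0.2582)·2 = 3.3566.
u_2 = a_2 − 3.3566·q_1 = (1.2667, 2.1333, 0.6000, 2.8667).
‖u_2‖ = 3.8384, so q_2 = (0.3300, 0.5558, 0.1563, 0.7468).
Qᵀb = (4.3894, -2.7963).
Back-substitute: x_2 = -2.7963/3.8384 = -0.7285.
x_1 = (4.3894 − 3.3566·(-0.7285))/3.8730 = 1.7647.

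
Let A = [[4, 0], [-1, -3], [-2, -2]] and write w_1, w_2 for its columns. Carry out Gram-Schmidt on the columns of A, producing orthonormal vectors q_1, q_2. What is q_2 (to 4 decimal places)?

q_2 = (-0.4082, -0.8165, -0.4082)

q_1 = w_1/‖w_1‖ = (4, -1, -2)/4.5826 = (0.8729, -0.2182, -0.4364).
r_{12} = q_1·w_2 = 1.5275.
u_2 = w_2 − 1.5275·q_1 = (-1.3333, -2.6667, -1.3333).
‖u_2‖ = 3.2660, so q_2 = (-0.4082, -0.8165, -0.4082).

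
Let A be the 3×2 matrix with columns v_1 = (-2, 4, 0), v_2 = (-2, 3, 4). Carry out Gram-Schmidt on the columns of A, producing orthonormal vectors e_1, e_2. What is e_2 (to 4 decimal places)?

v_1 = (-2, 4, 0); ‖v_1‖ = 4.4721, so e_1 = (-0.4472, 0.8944, 0.0000).
e_1·v_2 = (-0.4472)·(-2) + 0.8944·3 + 0.0000·4 = 3.5777.
u_2 = v_2 − 3.5777·e_1 = (-0.4000, -0.2000, 4.0000).
‖u_2‖ = 4.0249, so e_2 = (-0.0994, -0.0497, 0.9938).

e_2 = (-0.0994, -0.0497, 0.9938)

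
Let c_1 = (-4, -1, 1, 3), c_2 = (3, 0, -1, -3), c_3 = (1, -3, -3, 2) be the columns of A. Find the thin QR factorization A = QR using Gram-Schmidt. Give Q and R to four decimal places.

Q = [[-0.7698, -0.2502, 0.3743], [-0.1925, -0.7862, -0.3743], [0.1925, -0.1787, -0.6187], [0.5774, -0.5361, 0.5805]], R = [[5.1962, -4.2339, 0.3849], [0.0000, 1.0364, 1.5724], [0.0000, 0.0000, 4.5143]]

e_1 = c_1/‖c_1‖ = (-4, -1, 1, 3)/5.1962 = (-0.7698, -0.1925, 0.1925, 0.5774).
r_{12} = e_1·c_2 = -4.2339.
u_2 = c_2 + 4.2339·e_1 = (-0.2593, -0.8148, -0.1852, -0.5556).
‖u_2‖ = 1.0364, so e_2 = (-0.2502, -0.7862, -0.1787, -0.5361).
r_{13} = e_1·c_3 = 0.3849; r_{23} = e_2·c_3 = 1.5724.
u_3 = c_3 − 0.3849·e_1 − 1.5724·e_2 = (1.6897, -1.6897, -2.7931, 2.6207).
‖u_3‖ = 4.5143, so e_3 = (0.3743, -0.3743, -0.6187, 0.5805).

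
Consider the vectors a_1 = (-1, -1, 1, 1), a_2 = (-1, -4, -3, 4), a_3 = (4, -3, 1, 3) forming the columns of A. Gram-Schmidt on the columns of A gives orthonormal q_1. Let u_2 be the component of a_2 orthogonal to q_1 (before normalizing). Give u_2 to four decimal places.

u_2 = (0.5000, -2.5000, -4.5000, 2.5000)

q_1 = a_1/‖a_1‖ = (-1, -1, 1, 1)/2.0000 = (-0.5000, -0.5000, 0.5000, 0.5000).
r_{12} = q_1·a_2 = 3.0000.
u_2 = a_2 − 3.0000·q_1 = (0.5000, -2.5000, -4.5000, 2.5000).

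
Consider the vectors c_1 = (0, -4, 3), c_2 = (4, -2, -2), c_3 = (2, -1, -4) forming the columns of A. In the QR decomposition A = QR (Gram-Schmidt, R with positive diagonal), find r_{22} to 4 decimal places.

r_{22} = 4.8826

c_1 = (0, -4, 3); ‖c_1‖ = 5.0000, so q_1 = (0.0000, -0.8000, 0.6000).
q_1·c_2 = 0.0000·4 + (-0.8000)·(-2) + 0.6000·(-2) = 0.4000.
u_2 = c_2 − 0.4000·q_1 = (4.0000, -1.6800, -2.2400).
r_{22} = ‖u_2‖ = 4.8826.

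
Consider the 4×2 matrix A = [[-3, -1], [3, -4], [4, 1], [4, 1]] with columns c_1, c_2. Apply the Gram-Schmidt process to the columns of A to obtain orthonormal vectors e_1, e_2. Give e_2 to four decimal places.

e_2 = (-0.2433, -0.9044, 0.2479, 0.2479)

c_1 = (-3, 3, 4, 4); ‖c_1‖ = 7.0711, so e_1 = (-0.4243, 0.4243, 0.5657, 0.5657).
e_1·c_2 = (-0.4243)·(-1) + 0.4243·(-4) + 0.5657·1 + 0.5657·1 = -0.1414.
u_2 = c_2 + 0.1414·e_1 = (-1.0600, -3.9400, 1.0800, 1.0800).
‖u_2‖ = 4.3566, so e_2 = (-0.2433, -0.9044, 0.2479, 0.2479).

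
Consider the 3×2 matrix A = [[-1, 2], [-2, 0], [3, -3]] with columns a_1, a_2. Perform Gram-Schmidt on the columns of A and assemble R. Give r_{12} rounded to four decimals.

a_1 = (-1, -2, 3); ‖a_1‖ = 3.7417, so q_1 = (-0.2673, -0.5345, 0.8018).
r_{12} = q_1·a_2 = -2.9399.

r_{12} = -2.9399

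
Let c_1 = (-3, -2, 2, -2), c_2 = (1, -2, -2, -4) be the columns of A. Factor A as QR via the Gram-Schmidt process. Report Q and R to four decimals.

q_1 = c_1/‖c_1‖ = (-3, -2, 2, -2)/4.5826 = (-0.6547, -0.4364, 0.4364, -0.4364).
r_{12} = q_1·c_2 = 1.0911.
u_2 = c_2 − 1.0911·q_1 = (1.7143, -1.5238, -2.4762, -3.5238).
‖u_2‖ = 4.8795, so q_2 = (0.3513, -0.3123, -0.5075, -0.7222).

Q = [[-0.6547, 0.3513], [-0.4364, -0.3123], [0.4364, -0.5075], [-0.4364, -0.7222]], R = [[4.5826, 1.0911], [0.0000, 4.8795]]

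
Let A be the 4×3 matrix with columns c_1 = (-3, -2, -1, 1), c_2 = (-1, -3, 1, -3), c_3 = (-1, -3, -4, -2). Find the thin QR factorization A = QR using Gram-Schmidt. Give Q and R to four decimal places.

Q = [[-0.7746, 0.0000, 0.2817], [-0.5164, -0.5449, -0.1110], [-0.2582, 0.3114, -0.9091], [0.2582, -0.7785, -0.2860]], R = [[3.8730, 1.2910, 2.8402], [0.0000, 4.2817, 1.9462], [0.0000, 0.0000, 4.2597]]

c_1 = (-3, -2, -1, 1); ‖c_1‖ = 3.8730, so e_1 = (-0.7746, -0.5164, -0.2582, 0.2582).
e_1·c_2 = (-0.7746)·(-1) + (-0.5164)·(-3) + (-0.2582)·1 + 0.2582·(-3) = 1.2910.
u_2 = c_2 − 1.2910·e_1 = (0.0000, -2.3333, 1.3333, -3.3333).
‖u_2‖ = 4.2817, so e_2 = (0.0000, -0.5449, 0.3114, -0.7785).
e_1·c_3 = (-0.7746)·(-1) + (-0.5164)·(-3) + (-0.2582)·(-4) + 0.2582·(-2) = 2.8402; e_2·c_3 = 0.0000·(-1) + (-0.5449)·(-3) + 0.3114·(-4) + (-0.7785)·(-2) = 1.9462.
u_3 = c_3 − 2.8402·e_1 − 1.9462·e_2 = (1.2000, -0.4727, -3.8727, -1.2182).
‖u_3‖ = 4.2597, so e_3 = (0.2817, -0.1110, -0.9091, -0.2860).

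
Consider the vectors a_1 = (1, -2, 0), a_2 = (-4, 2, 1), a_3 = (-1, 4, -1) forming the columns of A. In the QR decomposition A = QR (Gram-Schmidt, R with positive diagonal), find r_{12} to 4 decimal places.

r_{12} = -3.5777

a_1 = (1, -2, 0); ‖a_1‖ = 2.2361, so q_1 = (0.4472, -0.8944, 0.0000).
r_{12} = q_1·a_2 = -3.5777.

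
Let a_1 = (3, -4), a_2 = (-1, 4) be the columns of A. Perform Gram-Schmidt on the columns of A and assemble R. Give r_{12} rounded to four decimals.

r_{12} = -3.8000

e_1 = a_1/‖a_1‖ = (3, -4)/5.0000 = (0.6000, -0.8000).
r_{12} = e_1·a_2 = -3.8000.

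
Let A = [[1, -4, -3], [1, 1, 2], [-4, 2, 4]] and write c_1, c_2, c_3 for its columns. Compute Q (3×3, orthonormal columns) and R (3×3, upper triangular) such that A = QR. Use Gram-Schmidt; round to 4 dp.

q_1 = c_1/‖c_1‖ = (1, 1, -4)/4.2426 = (0.2357, 0.2357, -0.9428).
r_{12} = q_1·c_2 = -2.5927.
u_2 = c_2 + 2.5927·q_1 = (-3.3889, 1.6111, -0.4444).
‖u_2‖ = 3.7786, so q_2 = (-0.8969, 0.4264, -0.1176).
r_{13} = q_1·c_3 = -4.0069; r_{23} = q_2·c_3 = 3.0729.
u_3 = c_3 + 4.0069·q_1 − 3.0729·q_2 = (0.7004, 1.6342, 0.5837).
‖u_3‖ = 1.8713, so q_3 = (0.3743, 0.8733, 0.3119).

Q = [[0.2357, -0.8969, 0.3743], [0.2357, 0.4264, 0.8733], [-0.9428, -0.1176, 0.3119]], R = [[4.2426, -2.5927, -4.0069], [0.0000, 3.7786, 3.0729], [0.0000, 0.0000, 1.8713]]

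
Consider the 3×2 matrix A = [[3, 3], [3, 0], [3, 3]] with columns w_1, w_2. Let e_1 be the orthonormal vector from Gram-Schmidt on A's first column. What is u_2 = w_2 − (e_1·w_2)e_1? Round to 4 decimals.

u_2 = (1.0000, -2.0000, 1.0000)

w_1 = (3, 3, 3); ‖w_1‖ = 5.1962, so e_1 = (0.5774, 0.5774, 0.5774).
e_1·w_2 = 0.5774·3 + 0.5774·0 + 0.5774·3 = 3.4641.
u_2 = w_2 − 3.4641·e_1 = (1.0000, -2.0000, 1.0000).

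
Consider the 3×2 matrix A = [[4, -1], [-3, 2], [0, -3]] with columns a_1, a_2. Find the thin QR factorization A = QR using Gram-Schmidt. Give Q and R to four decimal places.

a_1 = (4, -3, 0); ‖a_1‖ = 5.0000, so q_1 = (0.8000, -0.6000, 0.0000).
q_1·a_2 = 0.8000·(-1) + (-0.6000)·2 + 0.0000·(-3) = -2.0000.
u_2 = a_2 + 2.0000·q_1 = (0.6000, 0.8000, -3.0000).
‖u_2‖ = 3.1623, so q_2 = (0.1897, 0.2530, -0.9487).

Q = [[0.8000, 0.1897], [-0.6000, 0.2530], [0.0000, -0.9487]], R = [[5.0000, -2.0000], [0.0000, 3.1623]]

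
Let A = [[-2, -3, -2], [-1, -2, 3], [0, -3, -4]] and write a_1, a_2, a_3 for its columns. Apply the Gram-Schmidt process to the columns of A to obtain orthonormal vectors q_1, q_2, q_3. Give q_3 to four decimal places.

a_1 = (-2, -1, 0); ‖a_1‖ = 2.2361, so q_1 = (-0.8944, -0.4472, 0.0000).
q_1·a_2 = (-0.8944)·(-3) + (-0.4472)·(-2) + 0.0000·(-3) = 3.5777.
u_2 = a_2 − 3.5777·q_1 = (0.2000, -0.4000, -3.0000).
‖u_2‖ = 3.0332, so q_2 = (0.0659, -0.1319, -0.9891).
q_1·a_3 = (-0.8944)·(-2) + (-0.4472)·3 + 0.0000·(-4) = 0.4472; q_2·a_3 = 0.0659·(-2) + (-0.1319)·3 + (-0.9891)·(-4) = 3.4288.
u_3 = a_3 − 0.4472·q_1 − 3.4288·q_2 = (-1.8261, 3.6522, -0.6087).
‖u_3‖ = 4.1284, so q_3 = (-0.4423, 0.8847, -0.1474).

q_3 = (-0.4423, 0.8847, -0.1474)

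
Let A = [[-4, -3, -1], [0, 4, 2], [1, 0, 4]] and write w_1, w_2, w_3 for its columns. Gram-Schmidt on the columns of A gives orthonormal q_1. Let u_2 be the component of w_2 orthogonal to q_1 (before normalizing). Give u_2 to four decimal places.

u_2 = (-0.1765, 4.0000, -0.7059)

q_1 = w_1/‖w_1‖ = (-4, 0, 1)/4.1231 = (-0.9701, 0.0000, 0.2425).
r_{12} = q_1·w_2 = 2.9104.
u_2 = w_2 − 2.9104·q_1 = (-0.1765, 4.0000, -0.7059).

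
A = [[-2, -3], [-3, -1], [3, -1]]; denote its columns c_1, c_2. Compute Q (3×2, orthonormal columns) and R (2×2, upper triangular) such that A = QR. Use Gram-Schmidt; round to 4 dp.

c_1 = (-2, -3, 3); ‖c_1‖ = 4.6904, so q_1 = (-0.4264, -0.6396, 0.6396).
q_1·c_2 = (-0.4264)·(-3) + (-0.6396)·(-1) + 0.6396·(-1) = 1.2792.
u_2 = c_2 − 1.2792·q_1 = (-2.4545, -0.1818, -1.8182).
‖u_2‖ = 3.0600, so q_2 = (-0.8021, -0.0594, -0.5942).

Q = [[-0.4264, -0.8021], [-0.6396, -0.0594], [0.6396, -0.5942]], R = [[4.6904, 1.2792], [0.0000, 3.0600]]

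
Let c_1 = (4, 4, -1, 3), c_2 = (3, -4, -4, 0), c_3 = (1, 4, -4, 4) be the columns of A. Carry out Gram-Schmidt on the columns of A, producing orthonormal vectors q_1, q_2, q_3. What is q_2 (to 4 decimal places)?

c_1 = (4, 4, -1, 3); ‖c_1‖ = 6.4807, so q_1 = (0.6172, 0.6172, -0.1543, 0.4629).
q_1·c_2 = 0.6172·3 + 0.6172·(-4) + (-0.1543)·(-4) + 0.4629·0 = 0.0000.
u_2 = c_2 + 0.0000·q_1 = (3.0000, -4.0000, -4.0000, 0.0000).
‖u_2‖ = 6.4031, so q_2 = (0.4685, -0.6247, -0.6247, 0.0000).

q_2 = (0.4685, -0.6247, -0.6247, 0.0000)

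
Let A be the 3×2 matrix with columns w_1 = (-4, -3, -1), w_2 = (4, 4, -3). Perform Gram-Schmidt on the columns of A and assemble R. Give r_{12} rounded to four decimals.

r_{12} = -4.9029

q_1 = w_1/‖w_1‖ = (-4, -3, -1)/5.0990 = (-0.7845, -0.5883, -0.1961).
r_{12} = q_1·w_2 = -4.9029.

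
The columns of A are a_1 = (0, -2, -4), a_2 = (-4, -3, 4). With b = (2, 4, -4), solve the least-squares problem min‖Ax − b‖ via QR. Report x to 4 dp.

x = (-0.0444, -0.8889)

a_1 = (0, -2, -4); ‖a_1‖ = 4.4721, so q_1 = (0.0000, -0.4472, -0.8944).
q_1·a_2 = 0.0000·(-4) + (-0.4472)·(-3) + (-0.8944)·4 = -2.2361.
u_2 = a_2 + 2.2361·q_1 = (-4.0000, -4.0000, 2.0000).
‖u_2‖ = 6.0000, so q_2 = (-0.6667, -0.6667, 0.3333).
Qᵀb = (1.7889, -5.3333).
Back-substitute: x_2 = -5.3333/6.0000 = -0.8889.
x_1 = (1.7889 + 2.2361·(-0.8889))/4.4721 = -0.0444.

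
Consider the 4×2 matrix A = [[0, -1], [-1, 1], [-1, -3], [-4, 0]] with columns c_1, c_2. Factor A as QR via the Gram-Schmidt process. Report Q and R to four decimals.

c_1 = (0, -1, -1, -4); ‖c_1‖ = 4.2426, so e_1 = (0.0000, -0.2357, -0.2357, -0.9428).
e_1·c_2 = 0.0000·(-1) + (-0.2357)·1 + (-0.2357)·(-3) + (-0.9428)·0 = 0.4714.
u_2 = c_2 − 0.4714·e_1 = (-1.0000, 1.1111, -2.8889, 0.4444).
‖u_2‖ = 3.2830, so e_2 = (-0.3046, 0.3384, -0.8800, 0.1354).

Q = [[0.0000, -0.3046], [-0.2357, 0.3384], [-0.2357, -0.8800], [-0.9428, 0.1354]], R = [[4.2426, 0.4714], [0.0000, 3.2830]]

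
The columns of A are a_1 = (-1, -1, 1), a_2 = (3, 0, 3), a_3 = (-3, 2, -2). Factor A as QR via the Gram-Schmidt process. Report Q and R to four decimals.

a_1 = (-1, -1, 1); ‖a_1‖ = 1.7321, so q_1 = (-0.5774, -0.5774, 0.5774).
q_1·a_2 = (-0.5774)·3 + (-0.5774)·0 + 0.5774·3 = 0.0000.
u_2 = a_2 + 0.0000·q_1 = (3.0000, 0.0000, 3.0000).
‖u_2‖ = 4.2426, so q_2 = (0.7071, 0.0000, 0.7071).
q_1·a_3 = (-0.5774)·(-3) + (-0.5774)·2 + 0.5774·(-2) = -0.5774; q_2·a_3 = 0.7071·(-3) + (0.0000)·2 + 0.7071·(-2) = -3.5355.
u_3 = a_3 + 0.5774·q_1 + 3.5355·q_2 = (-0.8333, 1.6667, 0.8333).
‖u_3‖ = 2.0412, so q_3 = (-0.4082, 0.8165, 0.4082).

Q = [[-0.5774, 0.7071, -0.4082], [-0.5774, 0.0000, 0.8165], [0.5774, 0.7071, 0.4082]], R = [[1.7321, 0.0000, -0.5774], [0.0000, 4.2426, -3.5355], [0.0000, 0.0000, 2.0412]]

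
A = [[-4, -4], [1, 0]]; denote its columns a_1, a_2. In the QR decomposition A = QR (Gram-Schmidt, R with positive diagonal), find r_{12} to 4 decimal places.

a_1 = (-4, 1); ‖a_1‖ = 4.1231, so e_1 = (-0.9701, 0.2425).
r_{12} = e_1·a_2 = 3.8806.

r_{12} = 3.8806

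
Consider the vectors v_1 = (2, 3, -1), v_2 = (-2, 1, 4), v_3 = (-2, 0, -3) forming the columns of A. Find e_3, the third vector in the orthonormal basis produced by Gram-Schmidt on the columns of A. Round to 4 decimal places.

e_3 = (-0.7926, 0.3658, -0.4878)

v_1 = (2, 3, -1); ‖v_1‖ = 3.7417, so e_1 = (0.5345, 0.8018, -0.2673).
e_1·v_2 = 0.5345·(-2) + 0.8018·1 + (-0.2673)·4 = -1.3363.
u_2 = v_2 + 1.3363·e_1 = (-1.2857, 2.0714, 3.6429).
‖u_2‖ = 4.3834, so e_2 = (-0.2933, 0.4726, 0.8311).
e_1·v_3 = 0.5345·(-2) + 0.8018·0 + (-0.2673)·(-3) = -0.2673; e_2·v_3 = (-0.2933)·(-2) + 0.4726·0 + 0.8311·(-3) = -1.9065.
u_3 = v_3 + 0.2673·e_1 + 1.9065·e_2 = (-2.4164, 1.1152, -1.4870).
‖u_3‖ = 3.0486, so e_3 = (-0.7926, 0.3658, -0.4878).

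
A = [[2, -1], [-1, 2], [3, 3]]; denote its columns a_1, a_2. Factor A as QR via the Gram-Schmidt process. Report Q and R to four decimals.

a_1 = (2, -1, 3); ‖a_1‖ = 3.7417, so q_1 = (0.5345, -0.2673, 0.8018).
q_1·a_2 = 0.5345·(-1) + (-0.2673)·2 + 0.8018·3 = 1.3363.
u_2 = a_2 − 1.3363·q_1 = (-1.7143, 2.3571, 1.9286).
‖u_2‖ = 3.4949, so q_2 = (-0.4905, 0.6745, 0.5518).

Q = [[0.5345, -0.4905], [-0.2673, 0.6745], [0.8018, 0.5518]], R = [[3.7417, 1.3363], [0.0000, 3.4949]]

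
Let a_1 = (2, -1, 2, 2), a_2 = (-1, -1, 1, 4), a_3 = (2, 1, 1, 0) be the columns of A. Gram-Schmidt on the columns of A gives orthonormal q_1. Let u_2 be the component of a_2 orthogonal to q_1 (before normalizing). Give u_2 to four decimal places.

u_2 = (-2.3846, -0.3077, -0.3846, 2.6154)

q_1 = a_1/‖a_1‖ = (2, -1, 2, 2)/3.6056 = (0.5547, -0.2774, 0.5547, 0.5547).
r_{12} = q_1·a_2 = 2.4962.
u_2 = a_2 − 2.4962·q_1 = (-2.3846, -0.3077, -0.3846, 2.6154).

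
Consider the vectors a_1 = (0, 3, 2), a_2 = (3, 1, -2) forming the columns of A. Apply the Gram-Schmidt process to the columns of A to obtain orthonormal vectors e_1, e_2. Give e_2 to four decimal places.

e_2 = (0.8040, 0.3298, -0.4948)

a_1 = (0, 3, 2); ‖a_1‖ = 3.6056, so e_1 = (0.0000, 0.8321, 0.5547).
e_1·a_2 = 0.0000·3 + 0.8321·1 + 0.5547·(-2) = -0.2774.
u_2 = a_2 + 0.2774·e_1 = (3.0000, 1.2308, -1.8462).
‖u_2‖ = 3.7314, so e_2 = (0.8040, 0.3298, -0.4948).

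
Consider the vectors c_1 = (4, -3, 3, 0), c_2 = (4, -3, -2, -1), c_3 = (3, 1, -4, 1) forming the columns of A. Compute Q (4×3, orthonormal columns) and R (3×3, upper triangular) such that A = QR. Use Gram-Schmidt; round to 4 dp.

Q = [[0.6860, 0.4008, 0.5352], [-0.5145, -0.3006, 0.5962], [0.5145, -0.8351, -0.1174], [0.0000, -0.2271, 0.5869]], R = [[5.8310, 3.2585, -0.5145], [0.0000, 4.4025, 4.0151], [0.0000, 0.0000, 3.2580]]

c_1 = (4, -3, 3, 0); ‖c_1‖ = 5.8310, so e_1 = (0.6860, -0.5145, 0.5145, 0.0000).
e_1·c_2 = 0.6860·4 + (-0.5145)·(-3) + 0.5145·(-2) + 0.0000·(-1) = 3.2585.
u_2 = c_2 − 3.2585·e_1 = (1.7647, -1.3235, -3.6765, -1.0000).
‖u_2‖ = 4.4025, so e_2 = (0.4008, -0.3006, -0.8351, -0.2271).
e_1·c_3 = 0.6860·3 + (-0.5145)·1 + 0.5145·(-4) + 0.0000·1 = -0.5145; e_2·c_3 = 0.4008·3 + (-0.3006)·1 + (-0.8351)·(-4) + (-0.2271)·1 = 4.0151.
u_3 = c_3 + 0.5145·e_1 − 4.0151·e_2 = (1.7436, 1.9423, -0.3824, 1.9120).
‖u_3‖ = 3.2580, so e_3 = (0.5352, 0.5962, -0.1174, 0.5869).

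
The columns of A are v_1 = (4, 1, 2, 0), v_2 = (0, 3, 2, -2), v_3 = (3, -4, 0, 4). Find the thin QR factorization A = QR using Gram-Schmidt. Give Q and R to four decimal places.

Q = [[0.8729, -0.3482, -0.3419], [0.2182, 0.6963, -0.1519], [0.4364, 0.3482, 0.7597], [0.0000, -0.5222, 0.5318]], R = [[4.5826, 1.5275, 1.7457], [0.0000, 3.8297, -5.9186], [0.0000, 0.0000, 1.7094]]

q_1 = v_1/‖v_1‖ = (4, 1, 2, 0)/4.5826 = (0.8729, 0.2182, 0.4364, 0.0000).
r_{12} = q_1·v_2 = 1.5275.
u_2 = v_2 − 1.5275·q_1 = (-1.3333, 2.6667, 1.3333, -2.0000).
‖u_2‖ = 3.8297, so q_2 = (-0.3482, 0.6963, 0.3482, -0.5222).
r_{13} = q_1·v_3 = 1.7457; r_{23} = q_2·v_3 = -5.9186.
u_3 = v_3 − 1.7457·q_1 + 5.9186·q_2 = (-0.5844, -0.2597, 1.2987, 0.9091).
‖u_3‖ = 1.7094, so q_3 = (-0.3419, -0.1519, 0.7597, 0.5318).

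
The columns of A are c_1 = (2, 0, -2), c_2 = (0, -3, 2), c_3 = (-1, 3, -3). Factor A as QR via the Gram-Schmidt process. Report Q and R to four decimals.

q_1 = c_1/‖c_1‖ = (2, 0, -2)/2.8284 = (0.7071, 0.0000, -0.7071).
r_{12} = q_1·c_2 = -1.4142.
u_2 = c_2 + 1.4142·q_1 = (1.0000, -3.0000, 1.0000).
‖u_2‖ = 3.3166, so q_2 = (0.3015, -0.9045, 0.3015).
r_{13} = q_1·c_3 = 1.4142; r_{23} = q_2·c_3 = -3.9196.
u_3 = c_3 − 1.4142·q_1 + 3.9196·q_2 = (-0.8182, -0.5455, -0.8182).
‖u_3‖ = 1.2792, so q_3 = (-0.6396, -0.4264, -0.6396).

Q = [[0.7071, 0.3015, -0.6396], [0.0000, -0.9045, -0.4264], [-0.7071, 0.3015, -0.6396]], R = [[2.8284, -1.4142, 1.4142], [0.0000, 3.3166, -3.9196], [0.0000, 0.0000, 1.2792]]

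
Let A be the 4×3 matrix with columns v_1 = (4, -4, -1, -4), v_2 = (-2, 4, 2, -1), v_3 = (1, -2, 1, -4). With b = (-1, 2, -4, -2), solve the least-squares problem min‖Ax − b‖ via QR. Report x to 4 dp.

x = (1.0225, 0.8773, -1.1408)

v_1 = (4, -4, -1, -4); ‖v_1‖ = 7.0000, so e_1 = (0.5714, -0.5714, -0.1429, -0.5714).
e_1·v_2 = 0.5714·(-2) + (-0.5714)·4 + (-0.1429)·2 + (-0.5714)·(-1) = -3.1429.
u_2 = v_2 + 3.1429·e_1 = (-0.2041, 2.2041, 1.5510, -2.7959).
‖u_2‖ = 3.8888, so e_2 = (-0.0525, 0.5668, 0.3988, -0.7190).
e_1·v_3 = 0.5714·1 + (-0.5714)·(-2) + (-0.1429)·1 + (-0.5714)·(-4) = 3.8571; e_2·v_3 = (-0.0525)·1 + 0.5668·(-2) + 0.3988·1 + (-0.7190)·(-4) = 2.0887.
u_3 = v_3 − 3.8571·e_1 − 2.0887·e_2 = (-1.0945, -0.9798, 0.7179, -0.2942).
‖u_3‖ = 1.6613, so e_3 = (-0.6588, -0.5898, 0.4322, -0.1771).
Qᵀb = (0.0000, 1.0286, -1.8952).
Back-substitute: x_3 = -1.8952/1.6613 = -1.1408.
x_2 = (1.0286 − 2.0887·(-1.1408))/3.8888 = 0.8773.
x_1 = (0.0000 + 3.1429·0.8773 − 3.8571·(-1.1408))/7.0000 = 1.0225.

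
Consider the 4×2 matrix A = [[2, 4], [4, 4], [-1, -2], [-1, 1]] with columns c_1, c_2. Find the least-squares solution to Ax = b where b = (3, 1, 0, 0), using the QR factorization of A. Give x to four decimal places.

e_1 = c_1/‖c_1‖ = (2, 4, -1, -1)/4.6904 = (0.4264, 0.8528, -0.2132, -0.2132).
r_{12} = e_1·c_2 = 5.3300.
u_2 = c_2 − 5.3300·e_1 = (1.7273, -0.5455, -0.8636, 2.1364).
‖u_2‖ = 2.9310, so e_2 = (0.5893, -0.1861, -0.2947, 0.7289).
Qᵀb = (2.1320, 1.5818).
Back-substitute: x_2 = 1.5818/2.9310 = 0.5397.
x_1 = (2.1320 − 5.3300·0.5397)/4.6904 = -0.1587.

x = (-0.1587, 0.5397)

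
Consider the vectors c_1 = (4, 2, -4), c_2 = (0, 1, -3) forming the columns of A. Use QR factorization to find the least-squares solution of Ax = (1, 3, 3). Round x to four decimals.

c_1 = (4, 2, -4); ‖c_1‖ = 6.0000, so e_1 = (0.6667, 0.3333, -0.6667).
e_1·c_2 = 0.6667·0 + 0.3333·1 + (-0.6667)·(-3) = 2.3333.
u_2 = c_2 − 2.3333·e_1 = (-1.5556, 0.2222, -1.4444).
‖u_2‖ = 2.1344, so e_2 = (-0.7288, 0.1041, -0.6768).
Qᵀb = (-0.3333, -2.4467).
Back-substitute: x_2 = -2.4467/2.1344 = -1.1463.
x_1 = (-0.3333 − 2.3333·(-1.1463))/6.0000 = 0.3902.

x = (0.3902, -1.1463)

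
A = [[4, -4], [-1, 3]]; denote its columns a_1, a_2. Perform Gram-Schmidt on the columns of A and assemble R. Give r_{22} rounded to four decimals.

r_{22} = 1.9403

a_1 = (4, -1); ‖a_1‖ = 4.1231, so q_1 = (0.9701, -0.2425).
q_1·a_2 = 0.9701·(-4) + (-0.2425)·3 = -4.6082.
u_2 = a_2 + 4.6082·q_1 = (0.4706, 1.8824).
r_{22} = ‖u_2‖ = 1.9403.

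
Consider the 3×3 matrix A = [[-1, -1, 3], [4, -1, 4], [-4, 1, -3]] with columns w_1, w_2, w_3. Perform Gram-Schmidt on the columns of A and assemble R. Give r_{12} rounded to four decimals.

r_{12} = -1.2185

w_1 = (-1, 4, -4); ‖w_1‖ = 5.7446, so e_1 = (-0.1741, 0.6963, -0.6963).
r_{12} = e_1·w_2 = -1.2185.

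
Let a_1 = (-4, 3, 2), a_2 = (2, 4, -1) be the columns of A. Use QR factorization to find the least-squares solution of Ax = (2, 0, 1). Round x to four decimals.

a_1 = (-4, 3, 2); ‖a_1‖ = 5.3852, so q_1 = (-0.7428, 0.5571, 0.3714).
q_1·a_2 = (-0.7428)·2 + 0.5571·4 + 0.3714·(-1) = 0.3714.
u_2 = a_2 − 0.3714·q_1 = (2.2759, 3.7931, -1.1379).
‖u_2‖ = 4.5675, so q_2 = (0.4983, 0.8305, -0.2491).
Qᵀb = (-1.1142, 0.7474).
Back-substitute: x_2 = 0.7474/4.5675 = 0.1636.
x_1 = (-1.1142 − 0.3714·0.1636)/5.3852 = -0.2182.

x = (-0.2182, 0.1636)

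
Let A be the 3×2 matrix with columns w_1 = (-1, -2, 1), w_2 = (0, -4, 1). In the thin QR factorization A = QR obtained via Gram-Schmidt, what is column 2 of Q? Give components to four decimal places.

w_1 = (-1, -2, 1); ‖w_1‖ = 2.4495, so e_1 = (-0.4082, -0.8165, 0.4082).
e_1·w_2 = (-0.4082)·0 + (-0.8165)·(-4) + 0.4082·1 = 3.6742.
u_2 = w_2 − 3.6742·e_1 = (1.5000, -1.0000, -0.5000).
‖u_2‖ = 1.8708, so e_2 = (0.8018, -0.5345, -0.2673).

e_2 = (0.8018, -0.5345, -0.2673)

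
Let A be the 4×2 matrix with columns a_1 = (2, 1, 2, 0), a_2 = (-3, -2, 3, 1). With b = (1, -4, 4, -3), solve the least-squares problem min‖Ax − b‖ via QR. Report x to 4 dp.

x = (0.8177, 0.6798)

a_1 = (2, 1, 2, 0); ‖a_1‖ = 3.0000, so q_1 = (0.6667, 0.3333, 0.6667, 0.0000).
q_1·a_2 = 0.6667·(-3) + 0.3333·(-2) + 0.6667·3 + 0.0000·1 = -0.6667.
u_2 = a_2 + 0.6667·q_1 = (-2.5556, -1.7778, 3.4444, 1.0000).
‖u_2‖ = 4.7493, so q_2 = (-0.5381, -0.3743, 0.7253, 0.2106).
Qᵀb = (2.0000, 3.2286).
Back-substitute: x_2 = 3.2286/4.7493 = 0.6798.
x_1 = (2.0000 + 0.6667·0.6798)/3.0000 = 0.8177.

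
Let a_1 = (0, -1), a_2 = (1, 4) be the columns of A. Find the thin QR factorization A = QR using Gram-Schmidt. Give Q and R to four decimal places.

e_1 = a_1/‖a_1‖ = (0, -1)/1.0000 = (0.0000, -1.0000).
r_{12} = e_1·a_2 = -4.0000.
u_2 = a_2 + 4.0000·e_1 = (1.0000, 0.0000).
‖u_2‖ = 1.0000, so e_2 = (1.0000, 0.0000).

Q = [[0.0000, 1.0000], [-1.0000, 0.0000]], R = [[1.0000, -4.0000], [0.0000, 1.0000]]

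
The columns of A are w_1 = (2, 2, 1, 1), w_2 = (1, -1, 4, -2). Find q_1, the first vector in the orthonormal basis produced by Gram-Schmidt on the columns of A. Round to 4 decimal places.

q_1 = (0.6325, 0.6325, 0.3162, 0.3162)

w_1 = (2, 2, 1, 1); ‖w_1‖ = 3.1623, so q_1 = (0.6325, 0.6325, 0.3162, 0.3162).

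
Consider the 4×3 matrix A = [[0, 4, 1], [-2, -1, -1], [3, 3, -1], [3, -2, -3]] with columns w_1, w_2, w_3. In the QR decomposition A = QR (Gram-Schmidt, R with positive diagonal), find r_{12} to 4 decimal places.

w_1 = (0, -2, 3, 3); ‖w_1‖ = 4.6904, so q_1 = (0.0000, -0.4264, 0.6396, 0.6396).
r_{12} = q_1·w_2 = 1.0660.

r_{12} = 1.0660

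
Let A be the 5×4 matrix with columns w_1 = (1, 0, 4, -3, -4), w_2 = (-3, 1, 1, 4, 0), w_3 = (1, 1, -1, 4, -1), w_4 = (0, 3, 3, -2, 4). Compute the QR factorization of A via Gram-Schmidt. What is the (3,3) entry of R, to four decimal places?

r_{33} = 3.5880

w_1 = (1, 0, 4, -3, -4); ‖w_1‖ = 6.4807, so q_1 = (0.1543, 0.0000, 0.6172, -0.4629, -0.6172).
q_1·w_2 = 0.1543·(-3) + 0.0000·1 + 0.6172·1 + (-0.4629)·4 + (-0.6172)·0 = -1.6973.
u_2 = w_2 + 1.6973·q_1 = (-2.7381, 1.0000, 2.0476, 3.2143, -1.0476).
‖u_2‖ = 4.9111, so q_2 = (-0.5575, 0.2036, 0.4169, 0.6545, -0.2133).
q_1·w_3 = 0.1543·1 + 0.0000·1 + 0.6172·(-1) + (-0.4629)·4 + (-0.6172)·(-1) = -1.6973; q_2·w_3 = (-0.5575)·1 + 0.2036·1 + 0.4169·(-1) + 0.6545·4 + (-0.2133)·(-1) = 2.0604.
u_3 = w_3 + 1.6973·q_1 − 2.0604·q_2 = (2.4107, 0.5805, -0.8115, 1.8657, -1.6081).
r_{33} = ‖u_3‖ = 3.5880.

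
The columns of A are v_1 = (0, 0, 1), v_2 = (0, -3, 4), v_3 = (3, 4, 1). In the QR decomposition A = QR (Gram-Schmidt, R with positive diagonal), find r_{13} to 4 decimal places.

v_1 = (0, 0, 1); ‖v_1‖ = 1.0000, so e_1 = (0.0000, 0.0000, 1.0000).
r_{13} = e_1·v_3 = 1.0000.

r_{13} = 1.0000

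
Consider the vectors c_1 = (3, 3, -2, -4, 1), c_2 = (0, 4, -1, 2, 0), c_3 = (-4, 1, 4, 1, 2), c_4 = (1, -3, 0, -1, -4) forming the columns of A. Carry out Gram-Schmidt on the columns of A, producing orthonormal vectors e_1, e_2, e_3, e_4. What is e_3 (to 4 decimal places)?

e_1 = c_1/‖c_1‖ = (3, 3, -2, -4, 1)/6.2450 = (0.4804, 0.4804, -0.3203, -0.6405, 0.1601).
r_{12} = e_1·c_2 = 0.9608.
u_2 = c_2 − 0.9608·e_1 = (-0.4615, 3.5385, -0.6923, 2.6154, -0.1538).
‖u_2‖ = 4.4807, so e_2 = (-0.1030, 0.7897, -0.1545, 0.5837, -0.0343).
r_{13} = e_1·c_3 = -3.0424; r_{23} = e_2·c_3 = 1.0987.
u_3 = c_3 + 3.0424·e_1 − 1.0987·e_2 = (-2.4253, 1.5939, 3.1954, -1.5900, 2.5249).
‖u_3‖ = 5.2475, so e_3 = (-0.4622, 0.3037, 0.6089, -0.3030, 0.4812).

e_3 = (-0.4622, 0.3037, 0.6089, -0.3030, 0.4812)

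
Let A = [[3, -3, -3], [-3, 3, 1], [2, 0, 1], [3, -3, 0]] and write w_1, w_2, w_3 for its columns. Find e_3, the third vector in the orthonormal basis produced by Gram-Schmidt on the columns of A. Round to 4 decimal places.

e_3 = (-0.7715, -0.1543, 0.0000, 0.6172)

w_1 = (3, -3, 2, 3); ‖w_1‖ = 5.5678, so e_1 = (0.5388, -0.5388, 0.3592, 0.5388).
e_1·w_2 = 0.5388·(-3) + (-0.5388)·3 + 0.3592·0 + 0.5388·(-3) = -4.8493.
u_2 = w_2 + 4.8493·e_1 = (-0.3871, 0.3871, 1.7419, -0.3871).
‖u_2‖ = 1.8665, so e_2 = (-0.2074, 0.2074, 0.9333, -0.2074).
e_1·w_3 = 0.5388·(-3) + (-0.5388)·1 + 0.3592·1 + 0.5388·0 = -1.7961; e_2·w_3 = (-0.2074)·(-3) + 0.2074·1 + 0.9333·1 + (-0.2074)·0 = 1.7628.
u_3 = w_3 + 1.7961·e_1 − 1.7628·e_2 = (-1.6667, -0.3333, 0.0000, 1.3333).
‖u_3‖ = 2.1602, so e_3 = (-0.7715, -0.1543, 0.0000, 0.6172).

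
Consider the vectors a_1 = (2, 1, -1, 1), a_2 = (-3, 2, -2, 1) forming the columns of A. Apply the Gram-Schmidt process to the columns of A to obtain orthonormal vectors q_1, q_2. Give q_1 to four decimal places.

q_1 = (0.7559, 0.3780, -0.3780, 0.3780)

a_1 = (2, 1, -1, 1); ‖a_1‖ = 2.6458, so q_1 = (0.7559, 0.3780, -0.3780, 0.3780).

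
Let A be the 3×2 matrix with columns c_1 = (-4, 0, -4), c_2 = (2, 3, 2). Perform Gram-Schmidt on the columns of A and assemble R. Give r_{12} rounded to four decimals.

c_1 = (-4, 0, -4); ‖c_1‖ = 5.6569, so q_1 = (-0.7071, 0.0000, -0.7071).
r_{12} = q_1·c_2 = -2.8284.

r_{12} = -2.8284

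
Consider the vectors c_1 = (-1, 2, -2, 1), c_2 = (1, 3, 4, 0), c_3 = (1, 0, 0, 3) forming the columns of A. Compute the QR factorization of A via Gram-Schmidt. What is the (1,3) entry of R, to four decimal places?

e_1 = c_1/‖c_1‖ = (-1, 2, -2, 1)/3.1623 = (-0.3162, 0.6325, -0.6325, 0.3162).
r_{13} = e_1·c_3 = 0.6325.

r_{13} = 0.6325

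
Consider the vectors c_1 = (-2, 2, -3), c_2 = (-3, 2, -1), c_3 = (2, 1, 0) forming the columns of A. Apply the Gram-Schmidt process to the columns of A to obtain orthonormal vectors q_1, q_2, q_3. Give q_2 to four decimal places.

c_1 = (-2, 2, -3); ‖c_1‖ = 4.1231, so q_1 = (-0.4851, 0.4851, -0.7276).
q_1·c_2 = (-0.4851)·(-3) + 0.4851·2 + (-0.7276)·(-1) = 3.1530.
u_2 = c_2 − 3.1530·q_1 = (-1.4706, 0.4706, 1.2941).
‖u_2‖ = 2.0147, so q_2 = (-0.7299, 0.2336, 0.6424).

q_2 = (-0.7299, 0.2336, 0.6424)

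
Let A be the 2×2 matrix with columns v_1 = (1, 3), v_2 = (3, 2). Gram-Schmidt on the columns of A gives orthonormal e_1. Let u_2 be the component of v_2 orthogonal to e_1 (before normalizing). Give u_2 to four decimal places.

v_1 = (1, 3); ‖v_1‖ = 3.1623, so e_1 = (0.3162, 0.9487).
e_1·v_2 = 0.3162·3 + 0.9487·2 = 2.8460.
u_2 = v_2 − 2.8460·e_1 = (2.1000, -0.7000).

u_2 = (2.1000, -0.7000)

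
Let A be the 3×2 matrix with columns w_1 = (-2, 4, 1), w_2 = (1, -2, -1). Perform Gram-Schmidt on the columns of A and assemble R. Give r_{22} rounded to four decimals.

r_{22} = 0.4880

w_1 = (-2, 4, 1); ‖w_1‖ = 4.5826, so q_1 = (-0.4364, 0.8729, 0.2182).
q_1·w_2 = (-0.4364)·1 + 0.8729·(-2) + 0.2182·(-1) = -2.4004.
u_2 = w_2 + 2.4004·q_1 = (-0.0476, 0.0952, -0.4762).
r_{22} = ‖u_2‖ = 0.4880.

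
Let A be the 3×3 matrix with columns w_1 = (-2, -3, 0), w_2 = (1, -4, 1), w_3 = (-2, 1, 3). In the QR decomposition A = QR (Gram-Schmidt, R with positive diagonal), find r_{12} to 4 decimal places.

w_1 = (-2, -3, 0); ‖w_1‖ = 3.6056, so q_1 = (-0.5547, -0.8321, 0.0000).
r_{12} = q_1·w_2 = 2.7735.

r_{12} = 2.7735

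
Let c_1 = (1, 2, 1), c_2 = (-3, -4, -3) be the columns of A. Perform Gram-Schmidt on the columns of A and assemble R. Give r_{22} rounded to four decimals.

r_{22} = 1.1547

c_1 = (1, 2, 1); ‖c_1‖ = 2.4495, so e_1 = (0.4082, 0.8165, 0.4082).
e_1·c_2 = 0.4082·(-3) + 0.8165·(-4) + 0.4082·(-3) = -5.7155.
u_2 = c_2 + 5.7155·e_1 = (-0.6667, 0.6667, -0.6667).
r_{22} = ‖u_2‖ = 1.1547.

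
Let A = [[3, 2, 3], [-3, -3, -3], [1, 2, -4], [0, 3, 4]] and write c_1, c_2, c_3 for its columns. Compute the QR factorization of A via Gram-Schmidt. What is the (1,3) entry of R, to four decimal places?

r_{13} = 3.2118

q_1 = c_1/‖c_1‖ = (3, -3, 1, 0)/4.3589 = (0.6882, -0.6882, 0.2294, 0.0000).
r_{13} = q_1·c_3 = 3.2118.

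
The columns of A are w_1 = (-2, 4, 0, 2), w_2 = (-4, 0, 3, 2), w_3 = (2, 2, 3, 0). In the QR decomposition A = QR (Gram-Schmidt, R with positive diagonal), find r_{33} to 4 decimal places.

w_1 = (-2, 4, 0, 2); ‖w_1‖ = 4.8990, so q_1 = (-0.4082, 0.8165, 0.0000, 0.4082).
q_1·w_2 = (-0.4082)·(-4) + 0.8165·0 + 0.0000·3 + 0.4082·2 = 2.4495.
u_2 = w_2 − 2.4495·q_1 = (-3.0000, -2.0000, 3.0000, 1.0000).
‖u_2‖ = 4.7958, so q_2 = (-0.6255, -0.4170, 0.6255, 0.2085).
q_1·w_3 = (-0.4082)·2 + 0.8165·2 + 0.0000·3 + 0.4082·0 = 0.8165; q_2·w_3 = (-0.6255)·2 + (-0.4170)·2 + 0.6255·3 + 0.2085·0 = -0.2085.
u_3 = w_3 − 0.8165·q_1 + 0.2085·q_2 = (2.2029, 1.2464, 3.1304, -0.2899).
r_{33} = ‖u_3‖ = 4.0361.

r_{33} = 4.0361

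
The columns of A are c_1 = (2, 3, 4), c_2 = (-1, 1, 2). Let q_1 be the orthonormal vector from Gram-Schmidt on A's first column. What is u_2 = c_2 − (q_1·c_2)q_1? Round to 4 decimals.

u_2 = (-1.6207, 0.0690, 0.7586)

q_1 = c_1/‖c_1‖ = (2, 3, 4)/5.3852 = (0.3714, 0.5571, 0.7428).
r_{12} = q_1·c_2 = 1.6713.
u_2 = c_2 − 1.6713·q_1 = (-1.6207, 0.0690, 0.7586).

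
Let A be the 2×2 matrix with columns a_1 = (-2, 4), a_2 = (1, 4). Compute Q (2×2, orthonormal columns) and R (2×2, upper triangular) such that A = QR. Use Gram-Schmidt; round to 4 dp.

Q = [[-0.4472, 0.8944], [0.8944, 0.4472]], R = [[4.4721, 3.1305], [0.0000, 2.6833]]

q_1 = a_1/‖a_1‖ = (-2, 4)/4.4721 = (-0.4472, 0.8944).
r_{12} = q_1·a_2 = 3.1305.
u_2 = a_2 − 3.1305·q_1 = (2.4000, 1.2000).
‖u_2‖ = 2.6833, so q_2 = (0.8944, 0.4472).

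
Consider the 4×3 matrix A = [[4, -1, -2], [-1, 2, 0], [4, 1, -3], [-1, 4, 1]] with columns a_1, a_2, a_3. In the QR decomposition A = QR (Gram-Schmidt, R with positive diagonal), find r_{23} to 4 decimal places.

r_{23} = -0.1543

e_1 = a_1/‖a_1‖ = (4, -1, 4, -1)/5.8310 = (0.6860, -0.1715, 0.6860, -0.1715).
r_{12} = e_1·a_2 = -1.0290.
u_2 = a_2 + 1.0290·e_1 = (-0.2941, 1.8235, 1.7059, 3.8235).
‖u_2‖ = 4.5762, so e_2 = (-0.0643, 0.3985, 0.3728, 0.8355).
r_{23} = e_2·a_3 = -0.1543.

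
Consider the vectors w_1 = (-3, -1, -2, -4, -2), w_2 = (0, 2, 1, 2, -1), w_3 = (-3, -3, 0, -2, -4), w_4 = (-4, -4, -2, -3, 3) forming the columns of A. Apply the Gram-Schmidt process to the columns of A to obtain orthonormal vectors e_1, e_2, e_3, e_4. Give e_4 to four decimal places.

e_1 = w_1/‖w_1‖ = (-3, -1, -2, -4, -2)/5.8310 = (-0.5145, -0.1715, -0.3430, -0.6860, -0.3430).
r_{12} = e_1·w_2 = -1.7150.
u_2 = w_2 + 1.7150·e_1 = (-0.8824, 1.7059, 0.4118, 0.8235, -1.5882).
‖u_2‖ = 2.6568, so e_2 = (-0.3321, 0.6421, 0.1550, 0.3100, -0.5978).
r_{13} = e_1·w_3 = 4.8020; r_{23} = e_2·w_3 = 0.8413.
u_3 = w_3 − 4.8020·e_1 − 0.8413·e_2 = (-0.2500, -2.7167, 1.5167, 1.0333, -1.8500).
‖u_3‖ = 3.7727, so e_3 = (-0.0663, -0.7201, 0.4020, 0.2739, -0.4904).
r_{14} = e_1·w_4 = 4.4590; r_{24} = e_2·w_4 = -4.2731; r_{34} = e_3·w_4 = 0.0486.
u_4 = w_4 − 4.4590·e_1 + 4.2731·e_2 − 0.0486·e_3 = (-3.1218, -0.4567, 0.1721, 1.3700, 1.9988).
‖u_4‖ = 3.9820, so e_4 = (-0.7840, -0.1147, 0.0432, 0.3441, 0.5020).

e_4 = (-0.7840, -0.1147, 0.0432, 0.3441, 0.5020)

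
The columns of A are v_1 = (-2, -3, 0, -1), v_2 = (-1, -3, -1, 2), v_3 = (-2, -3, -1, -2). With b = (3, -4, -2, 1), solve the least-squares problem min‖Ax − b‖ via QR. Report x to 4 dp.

v_1 = (-2, -3, 0, -1); ‖v_1‖ = 3.7417, so e_1 = (-0.5345, -0.8018, 0.0000, -0.2673).
e_1·v_2 = (-0.5345)·(-1) + (-0.8018)·(-3) + 0.0000·(-1) + (-0.2673)·2 = 2.4054.
u_2 = v_2 − 2.4054·e_1 = (0.2857, -1.0714, -1.0000, 2.6429).
‖u_2‖ = 3.0355, so e_2 = (0.0941, -0.3530, -0.3294, 0.8706).
e_1·v_3 = (-0.5345)·(-2) + (-0.8018)·(-3) + 0.0000·(-1) + (-0.2673)·(-2) = 4.0089; e_2·v_3 = 0.0941·(-2) + (-0.3530)·(-3) + (-0.3294)·(-1) + 0.8706·(-2) = -0.5412.
u_3 = v_3 − 4.0089·e_1 + 0.5412·e_2 = (0.1938, 0.0233, -1.1783, -0.4574).
‖u_3‖ = 1.2789, so e_3 = (0.1515, 0.0182, -0.9213, -0.3576).
Qᵀb = (1.3363, 3.2238, 1.8669).
Back-substitute: x_3 = 1.8669/1.2789 = 1.4597.
x_2 = (3.2238 + 0.5412·1.4597)/3.0355 = 1.3223.
x_1 = (1.3363 − 2.4054·1.3223 − 4.0089·1.4597)/3.7417 = -2.0569.

x = (-2.0569, 1.3223, 1.4597)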